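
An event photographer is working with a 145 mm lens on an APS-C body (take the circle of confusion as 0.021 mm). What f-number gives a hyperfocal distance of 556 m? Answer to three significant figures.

Rearrange H = f²/(N·c) + f for N: N = f² / ((H − f)·c).
N = 145² / ((556000 − 145) × 0.021) = 21025 / 11673 ≈ 1.80.

f/1.80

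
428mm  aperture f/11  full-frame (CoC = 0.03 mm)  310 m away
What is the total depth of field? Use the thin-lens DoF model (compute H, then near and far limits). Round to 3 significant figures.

Hyperfocal distance H = f²/(N·c) + f = 428²/(11 × 0.03) + 428 = 183184/0.33 + 428 ≈ 555531.0 mm ≈ 555.5 m.
Near limit Dn = s·(H − f)/(H + s − 2f) = 310000 × (555531.0 − 428) / (555531.0 + 310000 − 2 × 428) = 310000 × 555103.0 / 864675.0 ≈ 199013 mm.
Far limit Df = s·(H − f)/(H − s) = 310000 × (555531.0 − 428) / (555531.0 − 310000) = 310000 × 555103.0 / 245531.0 ≈ 700856 mm.
Depth of field = Df − Dn = 700856 − 199013 ≈ 501843 mm ≈ 502 m.

502 m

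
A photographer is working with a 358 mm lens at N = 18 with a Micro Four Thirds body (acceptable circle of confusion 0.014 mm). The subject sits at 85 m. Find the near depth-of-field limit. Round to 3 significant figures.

Hyperfocal distance H = f²/(N·c) + f = 358²/(18 × 0.014) + 358 = 128164/0.252 + 358 ≈ 508945.3 mm ≈ 508.9 m.
Near limit Dn = s·(H − f)/(H + s − 2f) = 85000 × (508945.3 − 358) / (508945.3 + 85000 − 2 × 358) = 85000 × 508587.3 / 593229.3 ≈ 72872 mm ≈ 72.9 m.

72.9 m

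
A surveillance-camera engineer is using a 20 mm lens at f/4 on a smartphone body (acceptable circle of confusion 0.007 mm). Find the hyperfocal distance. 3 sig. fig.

Hyperfocal distance H = f²/(N·c) + f = 20²/(4 × 0.007) + 20 = 400/0.028 + 20 ≈ 14305.7 mm ≈ 14.3 m.

14.3 m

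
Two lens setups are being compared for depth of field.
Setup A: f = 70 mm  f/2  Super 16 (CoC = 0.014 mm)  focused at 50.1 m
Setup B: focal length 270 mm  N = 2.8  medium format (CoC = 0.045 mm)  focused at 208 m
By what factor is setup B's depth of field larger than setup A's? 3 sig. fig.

5.50

Setup A: H = 70²/(2×0.014) + 70 ≈ 175070.0 mm; DoF = Df − Dn = 70157 − 38961 ≈ 31196 mm.
Setup B: H = 270²/(2.8×0.045) + 270 ≈ 578841.4 mm; DoF = Df − Dn = 324513 − 153049 ≈ 171464 mm.
Ratio = 171464 / 31196 ≈ 5.50.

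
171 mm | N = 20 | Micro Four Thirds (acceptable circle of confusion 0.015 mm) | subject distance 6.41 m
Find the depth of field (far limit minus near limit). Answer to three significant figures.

0.824 m

Hyperfocal distance H = f²/(N·c) + f = 171²/(20 × 0.015) + 171 = 29241/0.3 + 171 ≈ 97641.0 mm ≈ 97.64 m.
Near limit Dn = s·(H − f)/(H + s − 2f) = 6410 × (97641.0 − 171) / (97641.0 + 6410 − 2 × 171) = 6410 × 97470.0 / 103709.0 ≈ 6024.38 mm.
Far limit Df = s·(H − f)/(H − s) = 6410 × (97641.0 − 171) / (97641.0 − 6410) = 6410 × 97470.0 / 91231.0 ≈ 6848.36 mm.
Depth of field = Df − Dn = 6848.36 − 6024.38 ≈ 823.98 mm ≈ 0.824 m.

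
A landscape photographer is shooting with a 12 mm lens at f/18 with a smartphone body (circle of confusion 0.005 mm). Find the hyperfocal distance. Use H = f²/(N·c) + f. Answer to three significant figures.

1.61 m

Hyperfocal distance H = f²/(N·c) + f = 12²/(18 × 0.005) + 12 = 144/0.09 + 12 ≈ 1612.0 mm ≈ 1.61 m.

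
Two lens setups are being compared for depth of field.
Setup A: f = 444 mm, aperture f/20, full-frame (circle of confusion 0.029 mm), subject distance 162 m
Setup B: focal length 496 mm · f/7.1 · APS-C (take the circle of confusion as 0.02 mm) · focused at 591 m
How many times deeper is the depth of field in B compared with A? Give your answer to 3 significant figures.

Setup A: H = 444²/(20×0.029) + 444 ≈ 340333.7 mm; DoF = Df − Dn = 308759 − 109807 ≈ 198952 mm.
Setup B: H = 496²/(7.1×0.02) + 496 ≈ 1733003.0 mm; DoF = Df − Dn = 896593 − 440769 ≈ 455824 mm.
Ratio = 455824 / 198952 ≈ 2.29.

2.29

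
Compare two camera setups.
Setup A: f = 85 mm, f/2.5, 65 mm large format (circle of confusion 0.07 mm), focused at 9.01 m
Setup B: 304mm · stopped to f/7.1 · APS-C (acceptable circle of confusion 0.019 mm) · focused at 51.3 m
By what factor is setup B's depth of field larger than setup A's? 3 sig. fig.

1.88

Setup A: H = 85²/(2.5×0.07) + 85 ≈ 41370.7 mm; DoF = Df − Dn = 11494.9 − 7408.5 ≈ 4086.4 mm.
Setup B: H = 304²/(7.1×0.019) + 304 ≈ 685374.4 mm; DoF = Df − Dn = 55425.8 − 47745.8 ≈ 7680.0 mm.
Ratio = 7680.0 / 4086.4 ≈ 1.88.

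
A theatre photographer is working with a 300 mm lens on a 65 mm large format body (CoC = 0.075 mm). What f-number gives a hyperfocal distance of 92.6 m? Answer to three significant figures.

Rearrange H = f²/(N·c) + f for N: N = f² / ((H − f)·c).
N = 300² / ((92600 − 300) × 0.075) = 90000 / 6922 ≈ 13.

f/13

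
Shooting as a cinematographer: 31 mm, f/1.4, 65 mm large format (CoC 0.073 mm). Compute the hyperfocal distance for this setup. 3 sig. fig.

9.43 m

Hyperfocal distance H = f²/(N·c) + f = 31²/(1.4 × 0.073) + 31 = 961/0.1022 + 31 ≈ 9434.1 mm ≈ 9.43 m.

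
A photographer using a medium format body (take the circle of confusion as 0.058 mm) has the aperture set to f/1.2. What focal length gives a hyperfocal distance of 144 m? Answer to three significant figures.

100 mm

From H = f²/(N·c) + f, with f ≪ H: f ≈ √(H·N·c) = √(144000 × 1.2 × 0.058) = √10022 ≈ 100.1 mm.
The +f correction barely moves this — solving exactly, f² + N·c·f − N·c·H = 0 ⇒ f = (−N·c + √((N·c)² + 4·N·c·H))/2 = (−0.0696 + √40090)/2 ≈ 100.08 mm, so f ≈ 100 mm.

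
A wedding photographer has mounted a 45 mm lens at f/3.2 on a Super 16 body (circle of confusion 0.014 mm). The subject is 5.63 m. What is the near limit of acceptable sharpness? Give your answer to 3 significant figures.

5.01 m

Hyperfocal distance H = f²/(N·c) + f = 45²/(3.2 × 0.014) + 45 = 2025/0.0448 + 45 ≈ 45245.9 mm ≈ 45.25 m.
Near limit Dn = s·(H − f)/(H + s − 2f) = 5630 × (45245.9 − 45) / (45245.9 + 5630 − 2 × 45) = 5630 × 45200.9 / 50785.9 ≈ 5010.9 mm ≈ 5.01 m.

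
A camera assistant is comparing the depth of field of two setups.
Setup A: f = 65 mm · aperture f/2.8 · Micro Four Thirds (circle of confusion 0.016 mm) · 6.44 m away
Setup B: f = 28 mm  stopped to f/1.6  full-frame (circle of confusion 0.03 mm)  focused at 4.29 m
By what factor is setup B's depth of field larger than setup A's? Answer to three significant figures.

Setup A: H = 65²/(2.8×0.016) + 65 ≈ 94373.0 mm; DoF = Df − Dn = 6906.89 − 6032.24 ≈ 874.65 mm.
Setup B: H = 28²/(1.6×0.03) + 28 ≈ 16361.3 mm; DoF = Df − Dn = 5804.7 − 3402.2 ≈ 2402.5 mm.
Ratio = 2402.5 / 874.65 ≈ 2.75.

2.75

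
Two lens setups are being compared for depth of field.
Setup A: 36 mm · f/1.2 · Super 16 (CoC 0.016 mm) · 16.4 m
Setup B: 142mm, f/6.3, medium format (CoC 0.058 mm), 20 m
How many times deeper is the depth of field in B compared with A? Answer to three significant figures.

1.96

Setup A: H = 36²/(1.2×0.016) + 36 ≈ 67536.0 mm; DoF = Df − Dn = 21648.2 − 13199.9 ≈ 8448.3 mm.
Setup B: H = 142²/(6.3×0.058) + 142 ≈ 55325.4 mm; DoF = Df − Dn = 31243 − 14707 ≈ 16536 mm.
Ratio = 16536 / 8448.3 ≈ 1.96.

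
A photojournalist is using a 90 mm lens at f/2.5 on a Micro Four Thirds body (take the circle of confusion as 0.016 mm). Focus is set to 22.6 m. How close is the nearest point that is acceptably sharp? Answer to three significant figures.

20.3 m

Hyperfocal distance H = f²/(N·c) + f = 90²/(2.5 × 0.016) + 90 = 8100/0.04 + 90 ≈ 202590.0 mm ≈ 202.6 m.
Near limit Dn = s·(H − f)/(H + s − 2f) = 22600 × (202590.0 − 90) / (202590.0 + 22600 − 2 × 90) = 22600 × 202500.0 / 225010.0 ≈ 20339 mm ≈ 20.3 m.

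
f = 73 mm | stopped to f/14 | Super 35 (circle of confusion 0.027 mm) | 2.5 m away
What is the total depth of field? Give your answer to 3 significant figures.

0.887 m

Hyperfocal distance H = f²/(N·c) + f = 73²/(14 × 0.027) + 73 = 5329/0.378 + 73 ≈ 14170.9 mm ≈ 14.17 m.
Near limit Dn = s·(H − f)/(H + s − 2f) = 2500 × (14170.9 − 73) / (14170.9 + 2500 − 2 × 73) = 2500 × 14097.9 / 16524.9 ≈ 2132.83 mm.
Far limit Df = s·(H − f)/(H − s) = 2500 × (14170.9 − 73) / (14170.9 − 2500) = 2500 × 14097.9 / 11670.9 ≈ 3019.88 mm.
Depth of field = Df − Dn = 3019.88 − 2132.83 ≈ 887.05 mm ≈ 0.887 m.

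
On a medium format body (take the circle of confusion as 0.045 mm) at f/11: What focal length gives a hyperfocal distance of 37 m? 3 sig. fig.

135 mm

From H = f²/(N·c) + f, with f ≪ H: f ≈ √(H·N·c) = √(37000 × 11 × 0.045) = √18315 ≈ 135.3 mm.
The +f correction barely moves this — solving exactly, f² + N·c·f − N·c·H = 0 ⇒ f = (−N·c + √((N·c)² + 4·N·c·H))/2 = (−0.495 + √73260)/2 ≈ 135.09 mm, so f ≈ 135 mm.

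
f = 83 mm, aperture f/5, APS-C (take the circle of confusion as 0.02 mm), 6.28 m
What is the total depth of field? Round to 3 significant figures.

Hyperfocal distance H = f²/(N·c) + f = 83²/(5 × 0.02) + 83 = 6889/0.1 + 83 ≈ 68973.0 mm ≈ 68.97 m.
Near limit Dn = s·(H − f)/(H + s − 2f) = 6280 × (68973.0 − 83) / (68973.0 + 6280 − 2 × 83) = 6280 × 68890.0 / 75087.0 ≈ 5761.7 mm.
Far limit Df = s·(H − f)/(H − s) = 6280 × (68973.0 − 83) / (68973.0 − 6280) = 6280 × 68890.0 / 62693.0 ≈ 6900.8 mm.
Depth of field = Df − Dn = 6900.8 − 5761.7 ≈ 1139.1 mm ≈ 1.14 m.

1.14 m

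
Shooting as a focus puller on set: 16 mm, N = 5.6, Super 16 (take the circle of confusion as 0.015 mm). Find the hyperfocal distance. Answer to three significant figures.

3.06 m

Hyperfocal distance H = f²/(N·c) + f = 16²/(5.6 × 0.015) + 16 = 256/0.084 + 16 ≈ 3063.6 mm ≈ 3.06 m.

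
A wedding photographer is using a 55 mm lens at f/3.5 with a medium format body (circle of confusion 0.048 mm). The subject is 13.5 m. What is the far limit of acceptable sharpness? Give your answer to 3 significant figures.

53.3 m

Hyperfocal distance H = f²/(N·c) + f = 55²/(3.5 × 0.048) + 55 = 3025/0.168 + 55 ≈ 18061.0 mm ≈ 18.06 m.
Far limit Df = s·(H − f)/(H − s) = 13500 × (18061.0 − 55) / (18061.0 − 13500) = 13500 × 18006.0 / 4561.0 ≈ 53296 mm ≈ 53.3 m.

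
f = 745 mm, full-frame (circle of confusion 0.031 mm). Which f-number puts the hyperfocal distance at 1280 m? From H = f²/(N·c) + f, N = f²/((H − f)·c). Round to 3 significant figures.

f/14

Rearrange H = f²/(N·c) + f for N: N = f² / ((H − f)·c).
N = 745² / ((1280000 − 745) × 0.031) = 555025 / 39657 ≈ 14.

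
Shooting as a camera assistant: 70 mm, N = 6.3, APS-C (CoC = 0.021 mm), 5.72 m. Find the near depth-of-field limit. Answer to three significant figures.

Hyperfocal distance H = f²/(N·c) + f = 70²/(6.3 × 0.021) + 70 = 4900/0.1323 + 70 ≈ 37107.0 mm ≈ 37.11 m.
Near limit Dn = s·(H − f)/(H + s − 2f) = 5720 × (37107.0 − 70) / (37107.0 + 5720 − 2 × 70) = 5720 × 37037.0 / 42687.0 ≈ 4962.9 mm ≈ 4.96 m.

4.96 m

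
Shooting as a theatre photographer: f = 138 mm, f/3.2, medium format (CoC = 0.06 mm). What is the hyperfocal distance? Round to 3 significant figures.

Hyperfocal distance H = f²/(N·c) + f = 138²/(3.2 × 0.06) + 138 = 19044/0.192 + 138 ≈ 99325.5 mm ≈ 99.3 m.

99.3 m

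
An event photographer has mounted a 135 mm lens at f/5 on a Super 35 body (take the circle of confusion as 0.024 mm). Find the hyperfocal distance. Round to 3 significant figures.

152 m

Hyperfocal distance H = f²/(N·c) + f = 135²/(5 × 0.024) + 135 = 18225/0.12 + 135 ≈ 152010.0 mm ≈ 152 m.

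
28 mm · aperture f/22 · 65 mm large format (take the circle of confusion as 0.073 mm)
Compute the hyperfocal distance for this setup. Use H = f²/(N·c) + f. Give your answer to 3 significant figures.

Hyperfocal distance H = f²/(N·c) + f = 28²/(22 × 0.073) + 28 = 784/1.606 + 28 ≈ 516.2 mm ≈ 0.516 m.

0.516 m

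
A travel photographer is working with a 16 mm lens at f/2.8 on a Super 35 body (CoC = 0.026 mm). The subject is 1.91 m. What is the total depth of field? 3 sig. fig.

Hyperfocal distance H = f²/(N·c) + f = 16²/(2.8 × 0.026) + 16 = 256/0.0728 + 16 ≈ 3532.5 mm ≈ 3.532 m.
Near limit Dn = s·(H − f)/(H + s − 2f) = 1910 × (3532.5 − 16) / (3532.5 + 1910 − 2 × 16) = 1910 × 3516.5 / 5410.5 ≈ 1241.4 mm.
Far limit Df = s·(H − f)/(H − s) = 1910 × (3532.5 − 16) / (3532.5 − 1910) = 1910 × 3516.5 / 1622.5 ≈ 4139.6 mm.
Depth of field = Df − Dn = 4139.6 − 1241.4 ≈ 2898.2 mm ≈ 2.90 m.

2.90 m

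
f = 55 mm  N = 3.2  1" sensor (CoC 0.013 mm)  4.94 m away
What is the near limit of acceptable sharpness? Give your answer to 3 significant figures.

Hyperfocal distance H = f²/(N·c) + f = 55²/(3.2 × 0.013) + 55 = 3025/0.0416 + 55 ≈ 72771.3 mm ≈ 72.77 m.
Near limit Dn = s·(H − f)/(H + s − 2f) = 4940 × (72771.3 − 55) / (72771.3 + 4940 − 2 × 55) = 4940 × 72716.3 / 77601.3 ≈ 4629.0 mm ≈ 4.63 m.

4.63 m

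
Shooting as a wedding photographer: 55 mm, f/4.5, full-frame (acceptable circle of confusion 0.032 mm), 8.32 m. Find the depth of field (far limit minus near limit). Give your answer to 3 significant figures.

7.75 m

Hyperfocal distance H = f²/(N·c) + f = 55²/(4.5 × 0.032) + 55 = 3025/0.144 + 55 ≈ 21061.9 mm ≈ 21.06 m.
Near limit Dn = s·(H − f)/(H + s − 2f) = 8320 × (21061.9 − 55) / (21061.9 + 8320 − 2 × 55) = 8320 × 21006.9 / 29271.9 ≈ 5970.8 mm.
Far limit Df = s·(H − f)/(H − s) = 8320 × (21061.9 − 55) / (21061.9 − 8320) = 8320 × 21006.9 / 12741.9 ≈ 13716.7 mm.
Depth of field = Df − Dn = 13716.7 − 5970.8 ≈ 7745.9 mm ≈ 7.75 m.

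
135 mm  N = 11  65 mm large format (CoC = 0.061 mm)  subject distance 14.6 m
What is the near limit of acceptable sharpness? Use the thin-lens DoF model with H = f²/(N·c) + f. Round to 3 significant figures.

9.53 m

Hyperfocal distance H = f²/(N·c) + f = 135²/(11 × 0.061) + 135 = 18225/0.671 + 135 ≈ 27296.0 mm ≈ 27.30 m.
Near limit Dn = s·(H − f)/(H + s − 2f) = 14600 × (27296.0 − 135) / (27296.0 + 14600 − 2 × 135) = 14600 × 27161.0 / 41626.0 ≈ 9526.5 mm ≈ 9.53 m.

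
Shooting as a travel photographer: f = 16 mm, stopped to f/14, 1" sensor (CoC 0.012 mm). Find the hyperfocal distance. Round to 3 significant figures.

1.54 m

Hyperfocal distance H = f²/(N·c) + f = 16²/(14 × 0.012) + 16 = 256/0.168 + 16 ≈ 1539.8 mm ≈ 1.54 m.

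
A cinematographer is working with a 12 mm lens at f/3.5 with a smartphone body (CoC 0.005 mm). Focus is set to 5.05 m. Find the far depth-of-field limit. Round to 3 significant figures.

Hyperfocal distance H = f²/(N·c) + f = 12²/(3.5 × 0.005) + 12 = 144/0.0175 + 12 ≈ 8240.6 mm ≈ 8.241 m.
Far limit Df = s·(H − f)/(H − s) = 5050 × (8240.6 − 12) / (8240.6 − 5050) = 5050 × 8228.6 / 3190.6 ≈ 13024 mm ≈ 13.0 m.

13.0 m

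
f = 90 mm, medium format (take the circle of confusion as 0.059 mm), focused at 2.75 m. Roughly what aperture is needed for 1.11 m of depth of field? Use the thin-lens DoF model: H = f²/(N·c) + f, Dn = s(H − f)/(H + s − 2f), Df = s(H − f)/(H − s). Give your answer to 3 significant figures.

Write h = H − f = f²/(N·c). The thin-lens limits are Dn = s·h/(h + (s−f)) and Df = s·h/(h − (s−f)), so DoF = Df − Dn = 2·s·(s−f)·h / (h² − (s−f)²).
That is a quadratic in h: DoF·h² − 2·s·(s−f)·h − DoF·(s−f)² = 0 ⇒ h = (s−f)·(s + √(s² + DoF²)) / DoF = 2660 × (2750 + √(2750² + 1110²)) / 1110 = 2660 × (2750 + 2965.57) / 1110 ≈ 13697 mm.
Then N = f²/(c·h) = 90² / (0.059 × 13697) = 8100 / 808.11 ≈ 10.

f/10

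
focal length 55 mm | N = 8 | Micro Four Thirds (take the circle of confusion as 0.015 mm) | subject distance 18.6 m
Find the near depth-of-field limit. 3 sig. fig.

Hyperfocal distance H = f²/(N·c) + f = 55²/(8 × 0.015) + 55 = 3025/0.12 + 55 ≈ 25263.3 mm ≈ 25.26 m.
Near limit Dn = s·(H − f)/(H + s − 2f) = 18600 × (25263.3 − 55) / (25263.3 + 18600 − 2 × 55) = 18600 × 25208.3 / 43753.3 ≈ 10716 mm ≈ 10.7 m.

10.7 m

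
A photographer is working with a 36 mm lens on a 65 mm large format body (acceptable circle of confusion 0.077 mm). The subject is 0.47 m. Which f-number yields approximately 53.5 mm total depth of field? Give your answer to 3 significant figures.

Write h = H − f = f²/(N·c). The thin-lens limits are Dn = s·h/(h + (s−f)) and Df = s·h/(h − (s−f)), so DoF = Df − Dn = 2·s·(s−f)·h / (h² − (s−f)²).
That is a quadratic in h: DoF·h² − 2·s·(s−f)·h − DoF·(s−f)² = 0 ⇒ h = (s−f)·(s + √(s² + DoF²)) / DoF = 434 × (470 + √(470² + 53.5²)) / 53.5 = 434 × (470 + 473.035) / 53.5 ≈ 7650.0 mm.
Then N = f²/(c·h) = 36² / (0.077 × 7650.0) = 1296 / 589.05 ≈ 2.20.

f/2.20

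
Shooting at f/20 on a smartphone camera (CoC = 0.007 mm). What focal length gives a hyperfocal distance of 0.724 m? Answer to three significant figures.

10.0 mm

From H = f²/(N·c) + f, with f ≪ H: f ≈ √(H·N·c) = √(724 × 20 × 0.007) = √101.36 ≈ 10.07 mm.
Exact: f² + N·c·f − N·c·H = 0 ⇒ f = (−N·c + √((N·c)² + 4·N·c·H))/2 = (−0.14 + √405.46)/2 ≈ 9.9980 mm ≈ 10.0 mm.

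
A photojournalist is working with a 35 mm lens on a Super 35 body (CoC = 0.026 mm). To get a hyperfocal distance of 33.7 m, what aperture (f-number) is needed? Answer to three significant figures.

f/1.40

Rearrange H = f²/(N·c) + f for N: N = f² / ((H − f)·c).
N = 35² / ((33700 − 35) × 0.026) = 1225 / 875.3 ≈ 1.40.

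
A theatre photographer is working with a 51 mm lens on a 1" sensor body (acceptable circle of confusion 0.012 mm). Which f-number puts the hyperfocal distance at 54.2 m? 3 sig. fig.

f/4

Rearrange H = f²/(N·c) + f for N: N = f² / ((H − f)·c).
N = 51² / ((54200 − 51) × 0.012) = 2601 / 649.8 ≈ 4.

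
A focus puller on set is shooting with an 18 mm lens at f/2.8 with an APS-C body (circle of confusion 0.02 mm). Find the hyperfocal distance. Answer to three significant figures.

Hyperfocal distance H = f²/(N·c) + f = 18²/(2.8 × 0.02) + 18 = 324/0.056 + 18 ≈ 5803.7 mm ≈ 5.80 m.

5.80 m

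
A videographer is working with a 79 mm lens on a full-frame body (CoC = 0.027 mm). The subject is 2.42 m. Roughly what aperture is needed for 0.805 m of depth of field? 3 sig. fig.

Write h = H − f = f²/(N·c). The thin-lens limits are Dn = s·h/(h + (s−f)) and Df = s·h/(h − (s−f)), so DoF = Df − Dn = 2·s·(s−f)·h / (h² − (s−f)²).
That is a quadratic in h: DoF·h² − 2·s·(s−f)·h − DoF·(s−f)² = 0 ⇒ h = (s−f)·(s + √(s² + DoF²)) / DoF = 2341 × (2420 + √(2420² + 805²)) / 805 = 2341 × (2420 + 2550.38) / 805 ≈ 14454 mm.
Then N = f²/(c·h) = 79² / (0.027 × 14454) = 6241 / 390.26 ≈ 16.

f/16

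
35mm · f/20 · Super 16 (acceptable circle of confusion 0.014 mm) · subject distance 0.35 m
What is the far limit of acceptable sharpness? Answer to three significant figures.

377 mm

Hyperfocal distance H = f²/(N·c) + f = 35²/(20 × 0.014) + 35 = 1225/0.28 + 35 ≈ 4410.0 mm ≈ 4.410 m.
Far limit Df = s·(H − f)/(H − s) = 350 × (4410.0 − 35) / (4410.0 − 350) = 350 × 4375.0 / 4060.0 ≈ 377.16 mm.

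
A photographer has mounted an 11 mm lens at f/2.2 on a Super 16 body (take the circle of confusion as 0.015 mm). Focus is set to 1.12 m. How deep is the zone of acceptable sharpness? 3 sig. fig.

0.746 m

Hyperfocal distance H = f²/(N·c) + f = 11²/(2.2 × 0.015) + 11 = 121/0.033 + 11 ≈ 3677.7 mm ≈ 3.678 m.
Near limit Dn = s·(H − f)/(H + s − 2f) = 1120 × (3677.7 − 11) / (3677.7 + 1120 − 2 × 11) = 1120 × 3666.7 / 4775.7 ≈ 859.91 mm.
Far limit Df = s·(H − f)/(H − s) = 1120 × (3677.7 − 11) / (3677.7 − 1120) = 1120 × 3666.7 / 2557.7 ≈ 1605.63 mm.
Depth of field = Df − Dn = 1605.63 − 859.91 ≈ 745.72 mm ≈ 0.746 m.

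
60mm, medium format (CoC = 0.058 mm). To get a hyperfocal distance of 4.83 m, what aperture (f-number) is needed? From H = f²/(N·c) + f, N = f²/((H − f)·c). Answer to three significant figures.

Rearrange H = f²/(N·c) + f for N: N = f² / ((H − f)·c).
N = 60² / ((4830 − 60) × 0.058) = 3600 / 276.7 ≈ 13.

f/13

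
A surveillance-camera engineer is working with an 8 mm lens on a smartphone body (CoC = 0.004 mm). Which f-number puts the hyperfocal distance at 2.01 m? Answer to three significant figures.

Rearrange H = f²/(N·c) + f for N: N = f² / ((H − f)·c).
N = 8² / ((2010 − 8) × 0.004) = 64 / 8.008 ≈ 7.99.

f/7.99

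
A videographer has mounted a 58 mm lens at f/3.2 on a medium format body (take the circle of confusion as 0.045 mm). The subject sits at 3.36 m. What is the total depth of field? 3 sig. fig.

0.969 m

Hyperfocal distance H = f²/(N·c) + f = 58²/(3.2 × 0.045) + 58 = 3364/0.144 + 58 ≈ 23419.1 mm ≈ 23.42 m.
Near limit Dn = s·(H − f)/(H + s − 2f) = 3360 × (23419.1 − 58) / (23419.1 + 3360 − 2 × 58) = 3360 × 23361.1 / 26663.1 ≈ 2943.89 mm.
Far limit Df = s·(H − f)/(H − s) = 3360 × (23419.1 − 58) / (23419.1 − 3360) = 3360 × 23361.1 / 20059.1 ≈ 3913.10 mm.
Depth of field = Df − Dn = 3913.10 − 2943.89 ≈ 969.21 mm ≈ 0.969 m.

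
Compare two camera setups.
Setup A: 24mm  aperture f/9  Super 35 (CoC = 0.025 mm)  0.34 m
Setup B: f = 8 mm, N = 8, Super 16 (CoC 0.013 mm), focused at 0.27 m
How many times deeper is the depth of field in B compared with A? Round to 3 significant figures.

3.29

Setup A: H = 24²/(9×0.025) + 24 ≈ 2584.0 mm; DoF = Df − Dn = 387.879 − 302.643 ≈ 85.236 mm.
Setup B: H = 8²/(8×0.013) + 8 ≈ 623.4 mm; DoF = Df − Dn = 470.18 − 189.37 ≈ 280.81 mm.
Ratio = 280.81 / 85.236 ≈ 3.29.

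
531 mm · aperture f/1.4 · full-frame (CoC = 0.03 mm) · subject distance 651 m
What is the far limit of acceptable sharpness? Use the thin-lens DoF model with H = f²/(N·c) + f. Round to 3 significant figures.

Hyperfocal distance H = f²/(N·c) + f = 531²/(1.4 × 0.03) + 531 = 281961/0.042 + 531 ≈ 6713888.1 mm ≈ 6714 m.
Far limit Df = s·(H − f)/(H − s) = 651000 × (6713888.1 − 531) / (6713888.1 − 651000) = 651000 × 6713357.1 / 6062888.1 ≈ 720844 mm ≈ 721 m.

721 m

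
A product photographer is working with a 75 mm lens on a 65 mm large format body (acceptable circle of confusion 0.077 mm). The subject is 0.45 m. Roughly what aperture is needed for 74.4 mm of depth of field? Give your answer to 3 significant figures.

f/16

Write h = H − f = f²/(N·c). The thin-lens limits are Dn = s·h/(h + (s−f)) and Df = s·h/(h − (s−f)), so DoF = Df − Dn = 2·s·(s−f)·h / (h² − (s−f)²).
That is a quadratic in h: DoF·h² − 2·s·(s−f)·h − DoF·(s−f)² = 0 ⇒ h = (s−f)·(s + √(s² + DoF²)) / DoF = 375 × (450 + √(450² + 74.4²)) / 74.4 = 375 × (450 + 456.109) / 74.4 ≈ 4567.1 mm.
Then N = f²/(c·h) = 75² / (0.077 × 4567.1) = 5625 / 351.67 ≈ 16.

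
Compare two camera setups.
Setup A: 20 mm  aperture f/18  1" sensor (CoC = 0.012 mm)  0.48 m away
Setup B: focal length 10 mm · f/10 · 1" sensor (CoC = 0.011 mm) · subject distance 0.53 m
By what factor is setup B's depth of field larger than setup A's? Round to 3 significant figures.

3.55

Setup A: H = 20²/(18×0.012) + 20 ≈ 1871.9 mm; DoF = Df − Dn = 638.64 − 384.49 ≈ 254.15 mm.
Setup B: H = 10²/(10×0.011) + 10 ≈ 919.1 mm; DoF = Df − Dn = 1238.32 − 337.15 ≈ 901.17 mm.
Ratio = 901.17 / 254.15 ≈ 3.55.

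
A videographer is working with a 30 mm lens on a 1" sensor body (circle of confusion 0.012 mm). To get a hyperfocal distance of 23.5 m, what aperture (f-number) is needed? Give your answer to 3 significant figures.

Rearrange H = f²/(N·c) + f for N: N = f² / ((H − f)·c).
N = 30² / ((23500 − 30) × 0.012) = 900 / 281.6 ≈ 3.20.

f/3.20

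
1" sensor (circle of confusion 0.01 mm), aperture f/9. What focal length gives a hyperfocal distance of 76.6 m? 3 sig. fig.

83.0 mm

From H = f²/(N·c) + f, with f ≪ H: f ≈ √(H·N·c) = √(76600 × 9 × 0.01) = √6894.0 ≈ 83.03 mm.
The +f correction barely moves this — solving exactly, f² + N·c·f − N·c·H = 0 ⇒ f = (−N·c + √((N·c)² + 4·N·c·H))/2 = (−0.09 + √27576)/2 ≈ 82.985 mm, so f ≈ 83.0 mm.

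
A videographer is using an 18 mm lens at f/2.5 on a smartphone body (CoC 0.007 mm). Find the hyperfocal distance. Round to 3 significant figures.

Hyperfocal distance H = f²/(N·c) + f = 18²/(2.5 × 0.007) + 18 = 324/0.0175 + 18 ≈ 18532.3 mm ≈ 18.5 m.

18.5 m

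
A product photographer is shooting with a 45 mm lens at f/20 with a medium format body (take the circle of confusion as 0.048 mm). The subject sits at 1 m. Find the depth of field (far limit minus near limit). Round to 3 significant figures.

1.14 m

Hyperfocal distance H = f²/(N·c) + f = 45²/(20 × 0.048) + 45 = 2025/0.96 + 45 ≈ 2154.4 mm ≈ 2.154 m.
Near limit Dn = s·(H − f)/(H + s − 2f) = 1000 × (2154.4 − 45) / (2154.4 + 1000 − 2 × 45) = 1000 × 2109.4 / 3064.4 ≈ 688.4 mm.
Far limit Df = s·(H − f)/(H − s) = 1000 × (2154.4 − 45) / (2154.4 − 1000) = 1000 × 2109.4 / 1154.4 ≈ 1827.3 mm.
Depth of field = Df − Dn = 1827.3 − 688.4 ≈ 1138.9 mm ≈ 1.14 m.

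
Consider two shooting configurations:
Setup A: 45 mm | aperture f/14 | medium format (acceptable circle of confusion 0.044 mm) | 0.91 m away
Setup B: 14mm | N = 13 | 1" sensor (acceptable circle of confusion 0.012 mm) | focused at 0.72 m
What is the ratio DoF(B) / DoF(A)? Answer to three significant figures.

2.30

Setup A: H = 45²/(14×0.044) + 45 ≈ 3332.3 mm; DoF = Df − Dn = 1234.95 − 720.43 ≈ 514.52 mm.
Setup B: H = 14²/(13×0.012) + 14 ≈ 1270.4 mm; DoF = Df − Dn = 1643.5 − 461.0 ≈ 1182.5 mm.
Ratio = 1182.5 / 514.52 ≈ 2.30.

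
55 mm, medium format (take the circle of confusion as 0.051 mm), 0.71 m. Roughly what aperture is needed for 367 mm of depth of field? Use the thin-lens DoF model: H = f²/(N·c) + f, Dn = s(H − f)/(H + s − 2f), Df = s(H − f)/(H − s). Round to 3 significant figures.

Write h = H − f = f²/(N·c). The thin-lens limits are Dn = s·h/(h + (s−f)) and Df = s·h/(h − (s−f)), so DoF = Df − Dn = 2·s·(s−f)·h / (h² − (s−f)²).
That is a quadratic in h: DoF·h² − 2·s·(s−f)·h − DoF·(s−f)² = 0 ⇒ h = (s−f)·(s + √(s² + DoF²)) / DoF = 655 × (710 + √(710² + 367²)) / 367 = 655 × (710 + 799.243) / 367 ≈ 2693.6 mm.
Then N = f²/(c·h) = 55² / (0.051 × 2693.6) = 3025 / 137.37 ≈ 22.

f/22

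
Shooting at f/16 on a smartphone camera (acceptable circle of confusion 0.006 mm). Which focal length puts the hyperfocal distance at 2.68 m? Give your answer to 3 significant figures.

From H = f²/(N·c) + f, with f ≪ H: f ≈ √(H·N·c) = √(2680 × 16 × 0.006) = √257.28 ≈ 16.04 mm.
The +f correction barely moves this — solving exactly, f² + N·c·f − N·c·H = 0 ⇒ f = (−N·c + √((N·c)² + 4·N·c·H))/2 = (−0.096 + √1029.1)/2 ≈ 15.992 mm, so f ≈ 16.0 mm.

16.0 mm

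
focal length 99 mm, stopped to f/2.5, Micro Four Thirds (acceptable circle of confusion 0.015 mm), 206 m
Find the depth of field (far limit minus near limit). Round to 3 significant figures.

856 m

Hyperfocal distance H = f²/(N·c) + f = 99²/(2.5 × 0.015) + 99 = 9801/0.0375 + 99 ≈ 261459.0 mm ≈ 261.5 m.
Near limit Dn = s·(H − f)/(H + s − 2f) = 206000 × (261459.0 − 99) / (261459.0 + 206000 − 2 × 99) = 206000 × 261360.0 / 467261.0 ≈ 115225 mm.
Far limit Df = s·(H − f)/(H − s) = 206000 × (261459.0 − 99) / (261459.0 − 206000) = 206000 × 261360.0 / 55459.0 ≈ 970810 mm.
Depth of field = Df − Dn = 970810 − 115225 ≈ 855585 mm ≈ 856 m.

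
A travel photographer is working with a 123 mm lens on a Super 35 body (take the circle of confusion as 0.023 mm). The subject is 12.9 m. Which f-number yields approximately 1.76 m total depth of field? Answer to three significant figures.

Write h = H − f = f²/(N·c). The thin-lens limits are Dn = s·h/(h + (s−f)) and Df = s·h/(h − (s−f)), so DoF = Df − Dn = 2·s·(s−f)·h / (h² − (s−f)²).
That is a quadratic in h: DoF·h² − 2·s·(s−f)·h − DoF·(s−f)² = 0 ⇒ h = (s−f)·(s + √(s² + DoF²)) / DoF = 12777 × (12900 + √(12900² + 1760²)) / 1760 = 12777 × (12900 + 13019.5) / 1760 ≈ 188167 mm.
Then N = f²/(c·h) = 123² / (0.023 × 188167) = 15129 / 4327.8 ≈ 3.50.

f/3.50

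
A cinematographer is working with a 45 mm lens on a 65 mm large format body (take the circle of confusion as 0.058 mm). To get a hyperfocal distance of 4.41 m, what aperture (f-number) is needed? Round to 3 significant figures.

Rearrange H = f²/(N·c) + f for N: N = f² / ((H − f)·c).
N = 45² / ((4410 − 45) × 0.058) = 2025 / 253.2 ≈ 8.

f/8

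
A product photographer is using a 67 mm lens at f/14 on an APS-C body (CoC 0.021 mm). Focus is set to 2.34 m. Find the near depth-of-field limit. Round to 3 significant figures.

Hyperfocal distance H = f²/(N·c) + f = 67²/(14 × 0.021) + 67 = 4489/0.294 + 67 ≈ 15335.7 mm ≈ 15.34 m.
Near limit Dn = s·(H − f)/(H + s − 2f) = 2340 × (15335.7 − 67) / (15335.7 + 2340 − 2 × 67) = 2340 × 15268.7 / 17541.7 ≈ 2036.8 mm ≈ 2.04 m.

2.04 m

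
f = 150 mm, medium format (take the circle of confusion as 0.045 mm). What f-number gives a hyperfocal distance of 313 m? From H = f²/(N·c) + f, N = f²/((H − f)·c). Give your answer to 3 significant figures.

f/1.60

Rearrange H = f²/(N·c) + f for N: N = f² / ((H − f)·c).
N = 150² / ((313000 − 150) × 0.045) = 22500 / 14078 ≈ 1.60.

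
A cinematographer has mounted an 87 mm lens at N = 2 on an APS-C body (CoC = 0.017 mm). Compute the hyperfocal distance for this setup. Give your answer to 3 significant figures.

Hyperfocal distance H = f²/(N·c) + f = 87²/(2 × 0.017) + 87 = 7569/0.034 + 87 ≈ 222704.6 mm ≈ 223 m.

223 m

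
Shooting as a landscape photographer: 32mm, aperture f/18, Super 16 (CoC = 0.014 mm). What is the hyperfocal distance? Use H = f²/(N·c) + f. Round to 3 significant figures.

4.10 m

Hyperfocal distance H = f²/(N·c) + f = 32²/(18 × 0.014) + 32 = 1024/0.252 + 32 ≈ 4095.5 mm ≈ 4.10 m.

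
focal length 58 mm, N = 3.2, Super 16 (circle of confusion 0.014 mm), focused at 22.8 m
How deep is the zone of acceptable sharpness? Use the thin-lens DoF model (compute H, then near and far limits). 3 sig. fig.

Hyperfocal distance H = f²/(N·c) + f = 58²/(3.2 × 0.014) + 58 = 3364/0.0448 + 58 ≈ 75147.3 mm ≈ 75.15 m.
Near limit Dn = s·(H − f)/(H + s − 2f) = 22800 × (75147.3 − 58) / (75147.3 + 22800 − 2 × 58) = 22800 × 75089.3 / 97831.3 ≈ 17500 mm.
Far limit Df = s·(H − f)/(H − s) = 22800 × (75147.3 − 58) / (75147.3 − 22800) = 22800 × 75089.3 / 52347.3 ≈ 32705 mm.
Depth of field = Df − Dn = 32705 − 17500 ≈ 15205 mm ≈ 15.2 m.

15.2 m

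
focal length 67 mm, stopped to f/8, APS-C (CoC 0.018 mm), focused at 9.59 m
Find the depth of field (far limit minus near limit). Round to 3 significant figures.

6.46 m

Hyperfocal distance H = f²/(N·c) + f = 67²/(8 × 0.018) + 67 = 4489/0.144 + 67 ≈ 31240.6 mm ≈ 31.24 m.
Near limit Dn = s·(H − f)/(H + s − 2f) = 9590 × (31240.6 − 67) / (31240.6 + 9590 − 2 × 67) = 9590 × 31173.6 / 40696.6 ≈ 7345.9 mm.
Far limit Df = s·(H − f)/(H − s) = 9590 × (31240.6 − 67) / (31240.6 − 9590) = 9590 × 31173.6 / 21650.6 ≈ 13808.2 mm.
Depth of field = Df − Dn = 13808.2 − 7345.9 ≈ 6462.3 mm ≈ 6.46 m.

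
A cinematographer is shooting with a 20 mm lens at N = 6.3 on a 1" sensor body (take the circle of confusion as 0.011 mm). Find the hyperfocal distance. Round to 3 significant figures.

5.79 m

Hyperfocal distance H = f²/(N·c) + f = 20²/(6.3 × 0.011) + 20 = 400/0.0693 + 20 ≈ 5792.0 mm ≈ 5.79 m.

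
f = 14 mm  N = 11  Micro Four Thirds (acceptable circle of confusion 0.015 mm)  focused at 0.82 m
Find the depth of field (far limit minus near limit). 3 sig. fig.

Hyperfocal distance H = f²/(N·c) + f = 14²/(11 × 0.015) + 14 = 196/0.165 + 14 ≈ 1201.9 mm ≈ 1.202 m.
Near limit Dn = s·(H − f)/(H + s − 2f) = 820 × (1201.9 − 14) / (1201.9 + 820 − 2 × 14) = 820 × 1187.9 / 1993.9 ≈ 488.5 mm.
Far limit Df = s·(H − f)/(H − s) = 820 × (1201.9 − 14) / (1201.9 − 820) = 820 × 1187.9 / 381.9 ≈ 2550.7 mm.
Depth of field = Df − Dn = 2550.7 − 488.5 ≈ 2062.2 mm ≈ 2.06 m.

2.06 m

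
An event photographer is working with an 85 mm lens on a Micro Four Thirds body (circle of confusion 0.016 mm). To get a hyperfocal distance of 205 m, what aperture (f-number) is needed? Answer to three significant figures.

f/2.20

Rearrange H = f²/(N·c) + f for N: N = f² / ((H − f)·c).
N = 85² / ((205000 − 85) × 0.016) = 7225 / 3279 ≈ 2.20.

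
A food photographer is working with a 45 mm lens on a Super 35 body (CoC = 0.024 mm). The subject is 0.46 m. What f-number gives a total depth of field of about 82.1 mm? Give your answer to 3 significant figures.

Write h = H − f = f²/(N·c). The thin-lens limits are Dn = s·h/(h + (s−f)) and Df = s·h/(h − (s−f)), so DoF = Df − Dn = 2·s·(s−f)·h / (h² − (s−f)²).
That is a quadratic in h: DoF·h² − 2·s·(s−f)·h − DoF·(s−f)² = 0 ⇒ h = (s−f)·(s + √(s² + DoF²)) / DoF = 415 × (460 + √(460² + 82.1²)) / 82.1 = 415 × (460 + 467.269) / 82.1 ≈ 4687.2 mm.
Then N = f²/(c·h) = 45² / (0.024 × 4687.2) = 2025 / 112.49 ≈ 18.

f/18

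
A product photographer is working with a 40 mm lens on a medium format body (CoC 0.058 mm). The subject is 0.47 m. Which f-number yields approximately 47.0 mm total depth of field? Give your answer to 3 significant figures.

Write h = H − f = f²/(N·c). The thin-lens limits are Dn = s·h/(h + (s−f)) and Df = s·h/(h − (s−f)), so DoF = Df − Dn = 2·s·(s−f)·h / (h² − (s−f)²).
That is a quadratic in h: DoF·h² − 2·s·(s−f)·h − DoF·(s−f)² = 0 ⇒ h = (s−f)·(s + √(s² + DoF²)) / DoF = 430 × (470 + √(470² + 47²)) / 47 = 430 × (470 + 472.344) / 47 ≈ 8621.4 mm.
Then N = f²/(c·h) = 40² / (0.058 × 8621.4) = 1600 / 500.04 ≈ 3.20.

f/3.20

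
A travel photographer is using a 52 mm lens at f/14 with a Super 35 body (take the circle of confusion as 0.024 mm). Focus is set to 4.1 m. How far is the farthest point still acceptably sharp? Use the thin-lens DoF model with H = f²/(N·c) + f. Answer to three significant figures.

8.25 m

Hyperfocal distance H = f²/(N·c) + f = 52²/(14 × 0.024) + 52 = 2704/0.336 + 52 ≈ 8099.6 mm ≈ 8.100 m.
Far limit Df = s·(H − f)/(H − s) = 4100 × (8099.6 − 52) / (8099.6 − 4100) = 4100 × 8047.6 / 3999.6 ≈ 8249.6 mm ≈ 8.25 m.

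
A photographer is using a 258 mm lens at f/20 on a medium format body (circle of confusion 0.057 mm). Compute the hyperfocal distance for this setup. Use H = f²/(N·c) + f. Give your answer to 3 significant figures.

58.6 m

Hyperfocal distance H = f²/(N·c) + f = 258²/(20 × 0.057) + 258 = 66564/1.14 + 258 ≈ 58647.5 mm ≈ 58.6 m.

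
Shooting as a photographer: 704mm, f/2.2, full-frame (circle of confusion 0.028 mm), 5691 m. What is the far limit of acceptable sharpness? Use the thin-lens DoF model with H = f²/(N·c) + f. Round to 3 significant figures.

Hyperfocal distance H = f²/(N·c) + f = 704²/(2.2 × 0.028) + 704 = 495616/0.0616 + 704 ≈ 8046418.3 mm ≈ 8046 m.
Far limit Df = s·(H − f)/(H − s) = 5691000 × (8046418.3 − 704) / (8046418.3 − 5691000) = 5691000 × 8045714.3 / 2355418.3 ≈ 19439503 mm ≈ 19400 m.

19400 m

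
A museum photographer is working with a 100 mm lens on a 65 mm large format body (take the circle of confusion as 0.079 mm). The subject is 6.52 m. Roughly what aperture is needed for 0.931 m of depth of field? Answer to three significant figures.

Write h = H − f = f²/(N·c). The thin-lens limits are Dn = s·h/(h + (s−f)) and Df = s·h/(h − (s−f)), so DoF = Df − Dn = 2·s·(s−f)·h / (h² − (s−f)²).
That is a quadratic in h: DoF·h² − 2·s·(s−f)·h − DoF·(s−f)² = 0 ⇒ h = (s−f)·(s + √(s² + DoF²)) / DoF = 6420 × (6520 + √(6520² + 931²)) / 931 = 6420 × (6520 + 6586.13) / 931 ≈ 90377 mm.
Then N = f²/(c·h) = 100² / (0.079 × 90377) = 10000 / 7139.8 ≈ 1.40.

f/1.40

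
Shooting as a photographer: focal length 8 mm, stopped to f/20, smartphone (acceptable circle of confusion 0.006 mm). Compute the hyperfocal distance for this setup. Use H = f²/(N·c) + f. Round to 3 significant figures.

0.541 m

Hyperfocal distance H = f²/(N·c) + f = 8²/(20 × 0.006) + 8 = 64/0.12 + 8 ≈ 541.3 mm ≈ 0.541 m.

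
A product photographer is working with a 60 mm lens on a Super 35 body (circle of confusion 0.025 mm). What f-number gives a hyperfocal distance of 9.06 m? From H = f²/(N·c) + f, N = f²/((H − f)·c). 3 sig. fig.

Rearrange H = f²/(N·c) + f for N: N = f² / ((H − f)·c).
N = 60² / ((9060 − 60) × 0.025) = 3600 / 225.0 ≈ 16.

f/16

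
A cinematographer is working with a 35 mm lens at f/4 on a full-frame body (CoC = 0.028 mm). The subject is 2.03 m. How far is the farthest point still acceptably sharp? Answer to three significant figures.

2.48 m

Hyperfocal distance H = f²/(N·c) + f = 35²/(4 × 0.028) + 35 = 1225/0.112 + 35 ≈ 10972.5 mm ≈ 10.97 m.
Far limit Df = s·(H − f)/(H − s) = 2030 × (10972.5 − 35) / (10972.5 − 2030) = 2030 × 10937.5 / 8942.5 ≈ 2482.9 mm ≈ 2.48 m.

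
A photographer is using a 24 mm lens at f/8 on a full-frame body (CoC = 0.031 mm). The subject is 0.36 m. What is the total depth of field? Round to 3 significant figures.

106 mm

Hyperfocal distance H = f²/(N·c) + f = 24²/(8 × 0.031) + 24 = 576/0.248 + 24 ≈ 2346.6 mm ≈ 2.347 m.
Near limit Dn = s·(H − f)/(H + s − 2f) = 360 × (2346.6 − 24) / (2346.6 + 360 − 2 × 24) = 360 × 2322.6 / 2658.6 ≈ 314.50 mm.
Far limit Df = s·(H − f)/(H − s) = 360 × (2346.6 − 24) / (2346.6 − 360) = 360 × 2322.6 / 1986.6 ≈ 420.89 mm.
Depth of field = Df − Dn = 420.89 − 314.50 ≈ 106.39 mm.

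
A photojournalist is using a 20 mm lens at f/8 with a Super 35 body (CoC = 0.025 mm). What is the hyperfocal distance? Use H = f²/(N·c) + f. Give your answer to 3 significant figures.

Hyperfocal distance H = f²/(N·c) + f = 20²/(8 × 0.025) + 20 = 400/0.2 + 20 ≈ 2020.0 mm ≈ 2.02 m.

2.02 m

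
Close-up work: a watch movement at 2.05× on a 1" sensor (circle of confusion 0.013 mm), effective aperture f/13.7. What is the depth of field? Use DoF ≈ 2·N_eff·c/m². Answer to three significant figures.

At magnification m, DoF ≈ 2·N_eff·c/m² = 2 × 13.7 × 0.013 / 2.05² = 0.3562 / 4.202 ≈ 0.0848 mm.

0.0848 mm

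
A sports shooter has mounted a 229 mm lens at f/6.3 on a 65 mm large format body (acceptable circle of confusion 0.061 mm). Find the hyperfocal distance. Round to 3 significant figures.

137 m

Hyperfocal distance H = f²/(N·c) + f = 229²/(6.3 × 0.061) + 229 = 52441/0.3843 + 229 ≈ 136687.5 mm ≈ 137 m.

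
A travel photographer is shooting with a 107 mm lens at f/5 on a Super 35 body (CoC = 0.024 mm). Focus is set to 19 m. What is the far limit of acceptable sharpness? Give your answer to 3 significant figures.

Hyperfocal distance H = f²/(N·c) + f = 107²/(5 × 0.024) + 107 = 11449/0.12 + 107 ≈ 95515.3 mm ≈ 95.52 m.
Far limit Df = s·(H − f)/(H − s) = 19000 × (95515.3 − 107) / (95515.3 − 19000) = 19000 × 95408.3 / 76515.3 ≈ 23691 mm ≈ 23.7 m.

23.7 m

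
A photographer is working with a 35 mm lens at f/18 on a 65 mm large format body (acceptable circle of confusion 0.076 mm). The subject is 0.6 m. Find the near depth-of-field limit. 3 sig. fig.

Hyperfocal distance H = f²/(N·c) + f = 35²/(18 × 0.076) + 35 = 1225/1.368 + 35 ≈ 930.5 mm ≈ 0.930 m.
Near limit Dn = s·(H − f)/(H + s − 2f) = 600 × (930.5 − 35) / (930.5 + 600 − 2 × 35) = 600 × 895.5 / 1460.5 ≈ 367.88 mm.

368 mm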